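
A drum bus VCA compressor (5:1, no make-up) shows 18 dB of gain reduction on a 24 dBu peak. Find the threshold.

Gain reduction = 24 − 6 = 18 dB; output overshoot = GR / (R − 1) = 18 / 4 = 4.5 dB.
Threshold = output − output overshoot = 6 − 4.5 = 1.5 dBu.

1.5 dBu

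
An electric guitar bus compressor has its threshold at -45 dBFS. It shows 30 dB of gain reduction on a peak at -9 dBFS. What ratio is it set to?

Input overshoot = -9 − (-45) = 36 dB.
Output overshoot = 36 − 30 = 6 dB.
Ratio = input overshoot / output overshoot = 36 / 6 = 6.

6:1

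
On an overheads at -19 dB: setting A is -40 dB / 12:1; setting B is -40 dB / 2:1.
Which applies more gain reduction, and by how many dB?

A: GR = 21 − 21/12 = 19.25 dB.
B: GR = 21 − 21/2 = 10.5 dB.
Difference: 8.75 dB in favour of A.

A, by 8.75 dB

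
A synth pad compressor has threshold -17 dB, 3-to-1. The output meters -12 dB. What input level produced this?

The compressed level sits -12 − (-17) = 5 dB over threshold.
Input overshoot = R × output overshoot = 15 dB → input = -17 + 15 = -2 dB.

-2 dB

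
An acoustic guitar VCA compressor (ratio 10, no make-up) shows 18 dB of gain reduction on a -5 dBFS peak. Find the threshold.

-25 dBFS

Let T be the threshold. Output overshoot = (input overshoot)/R, so -23 − T = (-5 − T)/10.
10·(-23 − T) = -5 − T → 9·T = -230 − (-5) = -225.
T = -225/9 = -25 dBFS.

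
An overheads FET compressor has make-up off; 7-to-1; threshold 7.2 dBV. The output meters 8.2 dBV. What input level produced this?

That's 1 dB above the 7.2 dBV threshold.
Before 7:1 compression the overshoot was 1 × 7 = 7 dB, so input = 7.2 + 7 = 14.2 dBV.

14.2 dBV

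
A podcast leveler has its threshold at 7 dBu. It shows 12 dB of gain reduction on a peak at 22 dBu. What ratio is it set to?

5:1

Input overshoot = 22 − 7 = 15 dB.
Output overshoot = 15 − 12 = 3 dB.
Ratio = input overshoot / output overshoot = 15 / 3 = 5.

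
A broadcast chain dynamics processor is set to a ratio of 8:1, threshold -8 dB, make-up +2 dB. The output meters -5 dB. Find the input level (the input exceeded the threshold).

0 dB

Before make-up, the level was -5 − 2 = -7 dB.
That's 1 dB above the -8 dB threshold.
Before 8:1 compression the overshoot was 1 × 8 = 8 dB, so input = -8 + 8 = 0 dB.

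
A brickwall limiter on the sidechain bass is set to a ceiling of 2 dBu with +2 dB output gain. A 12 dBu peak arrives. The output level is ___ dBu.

4 dBu

The limiter clamps the peak to its 2 dBu ceiling.
Output gain then adds 2 dB: 2 + 2 = 4 dBu.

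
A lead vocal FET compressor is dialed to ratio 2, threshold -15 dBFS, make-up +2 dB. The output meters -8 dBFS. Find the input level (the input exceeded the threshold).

-5 dBFS

Stripping the +2 dB make-up gives -10 dBFS at the gain stage.
The compressed level sits -10 − (-15) = 5 dB over threshold.
Undo the ratio: input overshoot = 5 × 2 = 10 dB, giving input = -5 dBFS.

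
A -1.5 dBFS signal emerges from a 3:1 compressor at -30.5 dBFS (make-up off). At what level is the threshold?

Input is 43.5 dB above T (since output overshoot × R = input overshoot: (-30.5 − T)·3 = -1.5 − T gives T = -45 dBFS).
Check: -45 + (-1.5 − (-45))/3 = -45 + 14.5 = -30.5 dBFS. ✓

-45 dBFS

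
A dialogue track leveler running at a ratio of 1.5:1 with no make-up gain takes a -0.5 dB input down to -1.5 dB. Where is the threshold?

Let T be the threshold. Output overshoot = (input overshoot)/R, so -1.5 − T = (-0.5 − T)/1.5.
1.5·(-1.5 − T) = -0.5 − T → 0.5·T = -2.25 − (-0.5) = -1.75.
T = -1.75/0.5 = -3.5 dB.

-3.5 dB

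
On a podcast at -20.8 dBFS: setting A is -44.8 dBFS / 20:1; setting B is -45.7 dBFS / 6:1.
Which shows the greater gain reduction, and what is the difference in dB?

A, by 2.05 dB

A: 24 dB over, compressed to 1.2 dB over, so 22.8 dB of GR.
B: 24.9 dB over, compressed to 4.15 dB over, so 20.75 dB of GR.
A applies 2.05 dB more gain reduction.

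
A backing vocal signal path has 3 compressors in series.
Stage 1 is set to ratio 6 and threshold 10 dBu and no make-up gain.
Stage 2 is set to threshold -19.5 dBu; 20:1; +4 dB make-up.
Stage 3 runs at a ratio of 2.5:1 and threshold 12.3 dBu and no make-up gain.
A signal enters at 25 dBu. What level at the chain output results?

Stage 1: 25 dBu is 15 dB over 10 dBu; at 6:1 that becomes 2.5 dB over, giving 12.5 dBu.
Stage 2: 12.5 dBu is 32 dB over -19.5 dBu; at 20:1 that becomes 1.6 dB over, giving -17.9 dBu; +4 dB make-up → -13.9 dBu.
Stage 3: -13.9 dBu ≤ 12.3 dBu, so stage 3 doesn't engage; output -13.9 dBu.

-13.9 dBu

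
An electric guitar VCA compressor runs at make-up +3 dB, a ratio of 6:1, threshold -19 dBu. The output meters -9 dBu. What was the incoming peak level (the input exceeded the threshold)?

23 dBu

Remove make-up: -9 − 3 = -12 dBu.
The compressed level sits -12 − (-19) = 7 dB over threshold.
Undo the ratio: input overshoot = 7 × 6 = 42 dB, giving input = 23 dBu.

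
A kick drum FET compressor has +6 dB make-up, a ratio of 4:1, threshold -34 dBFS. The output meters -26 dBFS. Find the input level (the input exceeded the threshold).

Stripping the +6 dB make-up gives -32 dBFS at the gain stage.
Post-compression overshoot = -32 − (-34) = 2 dB.
Before 4:1 compression the overshoot was 2 × 4 = 8 dB, so input = -34 + 8 = -26 dBFS.

-26 dBFS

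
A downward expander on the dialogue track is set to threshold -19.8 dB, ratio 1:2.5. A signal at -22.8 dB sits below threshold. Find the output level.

-27.3 dB

Undershoot = (-19.8) − (-22.8) = 3 dB.
At 1:2.5, that expands to 7.5 dB under threshold.
Output = -19.8 − 7.5 = -27.3 dB.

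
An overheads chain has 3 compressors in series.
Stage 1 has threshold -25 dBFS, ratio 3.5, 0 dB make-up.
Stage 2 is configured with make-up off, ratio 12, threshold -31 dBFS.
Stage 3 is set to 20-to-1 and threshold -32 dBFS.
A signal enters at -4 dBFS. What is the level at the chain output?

-31.9 dBFS

Stage 1: 21 dB above -25 dBFS, reduced 3.5:1 to 6 dB above → -19 dBFS.
Stage 2: 12 dB above -31 dBFS, reduced 12:1 to 1 dB above → -30 dBFS.
Stage 3: -30 dBFS is 2 dB over -32 dBFS; at 20:1 that becomes 0.1 dB over, giving -31.9 dBFS.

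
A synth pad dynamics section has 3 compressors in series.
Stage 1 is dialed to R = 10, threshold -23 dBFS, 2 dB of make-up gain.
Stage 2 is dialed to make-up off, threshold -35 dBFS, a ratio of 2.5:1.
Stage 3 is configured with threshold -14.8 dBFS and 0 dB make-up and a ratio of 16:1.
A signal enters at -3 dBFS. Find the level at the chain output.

-28.6 dBFS

Stage 1: overshoot 20 dB → 20/10 = 2 dB → -21 dBFS; +2 dB make-up → -19 dBFS.
Stage 2: -19 dBFS is 16 dB over -35 dBFS; at 2.5:1 that becomes 6.4 dB over, giving -28.6 dBFS.
Stage 3: -28.6 dBFS is at or below the -14.8 dBFS threshold — no compression; output -28.6 dBFS.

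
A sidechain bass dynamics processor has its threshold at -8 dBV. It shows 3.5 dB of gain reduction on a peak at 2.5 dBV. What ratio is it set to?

Input overshoot = 2.5 − (-8) = 10.5 dB.
Output overshoot = 10.5 − 3.5 = 7 dB.
Ratio = input overshoot / output overshoot = 10.5 / 7 = 1.5.

1.5:1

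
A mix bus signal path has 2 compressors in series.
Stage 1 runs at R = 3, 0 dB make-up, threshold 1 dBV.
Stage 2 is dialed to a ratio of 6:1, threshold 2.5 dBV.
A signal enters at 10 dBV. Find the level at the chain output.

Stage 1: 10 dBV is 9 dB over 1 dBV; at 3:1 that becomes 3 dB over, giving 4 dBV.
Stage 2: overshoot 1.5 dB → 1.5/6 = 0.25 dB → 2.75 dBV.

2.75 dBV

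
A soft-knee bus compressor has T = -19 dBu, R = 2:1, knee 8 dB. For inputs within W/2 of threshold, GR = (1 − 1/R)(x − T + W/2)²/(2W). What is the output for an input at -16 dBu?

-17.53125 dBu

x − T + W/2 = -16 − (-19) + 4 = 7.
GR = (1 − 1/2) × 7² / 16 = 0.5 × 49 / 16 = 1.53125 dB.
Output = -16 − 1.53125 = -17.53125 dBu.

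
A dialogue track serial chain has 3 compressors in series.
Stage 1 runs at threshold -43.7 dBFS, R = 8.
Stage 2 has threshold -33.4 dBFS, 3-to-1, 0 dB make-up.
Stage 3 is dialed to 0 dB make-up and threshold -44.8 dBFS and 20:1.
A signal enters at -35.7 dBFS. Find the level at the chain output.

Stage 1: 8 dB above -43.7 dBFS, reduced 8:1 to 1 dB above → -42.7 dBFS.
Stage 2: below threshold (-42.7 ≤ -33.4); passes unchanged; output -42.7 dBFS.
Stage 3: overshoot 2.1 dB → 2.1/20 = 0.105 dB → -44.695 dBFS.

-44.695 dBFS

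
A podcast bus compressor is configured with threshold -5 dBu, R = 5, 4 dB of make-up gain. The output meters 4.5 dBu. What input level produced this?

Remove make-up: 4.5 − 4 = 0.5 dBu.
That's 5.5 dB above the -5 dBu threshold.
Before 5:1 compression the overshoot was 5.5 × 5 = 27.5 dB, so input = -5 + 27.5 = 22.5 dBu.

22.5 dBu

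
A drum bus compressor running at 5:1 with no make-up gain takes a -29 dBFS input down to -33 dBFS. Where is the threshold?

Input is 5 dB above T (since output overshoot × R = input overshoot: (-33 − T)·5 = -29 − T gives T = -34 dBFS).
Check: -34 + (-29 − (-34))/5 = -34 + 1 = -33 dBFS. ✓

-34 dBFS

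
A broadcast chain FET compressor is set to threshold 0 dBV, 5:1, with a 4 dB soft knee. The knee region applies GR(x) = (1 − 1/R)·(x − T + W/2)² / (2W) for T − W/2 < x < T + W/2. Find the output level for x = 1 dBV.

0.1 dBV

x − T + W/2 = 1 − 0 + 2 = 3.
GR = (1 − 1/5) × 3² / 8 = 0.8 × 9 / 8 = 0.9 dB.
Output = 1 − 0.9 = 0.1 dBV.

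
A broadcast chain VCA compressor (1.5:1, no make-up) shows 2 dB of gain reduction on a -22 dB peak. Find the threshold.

-28 dB

Let T be the threshold. Output overshoot = (input overshoot)/R, so -24 − T = (-22 − T)/1.5.
1.5·(-24 − T) = -22 − T → 0.5·T = -36 − (-22) = -14.
T = -14/0.5 = -28 dB.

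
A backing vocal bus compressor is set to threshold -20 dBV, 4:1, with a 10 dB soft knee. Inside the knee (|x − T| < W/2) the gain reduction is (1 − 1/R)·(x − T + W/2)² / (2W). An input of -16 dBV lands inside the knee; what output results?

-19.0375 dBV

x − T + W/2 = -16 − (-20) + 5 = 9.
GR = (1 − 1/4) × 9² / 20 = 0.75 × 81 / 20 = 3.0375 dB.
Output = -16 − 3.0375 = -19.0375 dBV.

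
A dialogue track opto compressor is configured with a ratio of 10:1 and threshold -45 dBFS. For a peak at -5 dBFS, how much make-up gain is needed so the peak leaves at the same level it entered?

Overshoot 40 dB → 40/10 = 4 dB after compression, so the compressed level is -45 + 4 = -41 dBFS.
Make-up = target − compressed = -5 − (-41) = 36 dB.

36 dB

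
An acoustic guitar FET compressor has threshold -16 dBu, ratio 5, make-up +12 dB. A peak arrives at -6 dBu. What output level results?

-2 dBu

The input is 10 dB above the -16 dBu threshold.
5:1 compression reduces that to 10/5 = 2 dB over.
So the level is -16 + 2 = -14 dBu; make-up adds 12 dB, giving -2 dBu.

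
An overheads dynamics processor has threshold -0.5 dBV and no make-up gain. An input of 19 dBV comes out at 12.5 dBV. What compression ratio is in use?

Input overshoot = 19 − (-0.5) = 19.5 dB; output overshoot = 12.5 − (-0.5) = 13 dB.
Ratio = 19.5 / 13 = 1.5.

1.5:1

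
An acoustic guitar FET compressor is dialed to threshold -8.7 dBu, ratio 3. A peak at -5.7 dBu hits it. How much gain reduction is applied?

-5.7 dBu exceeds the threshold by 3 dB.
A 3:1 ratio leaves 1 dB of that excess.
GR = overshoot in − overshoot out = 3 − 1 = 2 dB.

2 dB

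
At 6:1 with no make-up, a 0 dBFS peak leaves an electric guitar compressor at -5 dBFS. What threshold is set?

-6 dBFS

Input is 6 dB above T (since output overshoot × R = input overshoot: (-5 − T)·6 = 0 − T gives T = -6 dBFS).
Check: -6 + (0 − (-6))/6 = -6 + 1 = -5 dBFS. ✓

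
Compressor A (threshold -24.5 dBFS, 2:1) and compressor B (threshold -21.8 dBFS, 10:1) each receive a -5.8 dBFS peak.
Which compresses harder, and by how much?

B, by 5.05 dB

A: GR = 18.7 − 18.7/2 = 9.35 dB.
B: GR = 16 − 16/10 = 14.4 dB.
B reduces 5.05 dB more.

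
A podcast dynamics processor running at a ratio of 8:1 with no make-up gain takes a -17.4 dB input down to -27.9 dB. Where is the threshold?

Let T be the threshold. Output overshoot = (input overshoot)/R, so -27.9 − T = (-17.4 − T)/8.
8·(-27.9 − T) = -17.4 − T → 7·T = -223.2 − (-17.4) = -205.8.
T = -205.8/7 = -29.4 dB.

-29.4 dB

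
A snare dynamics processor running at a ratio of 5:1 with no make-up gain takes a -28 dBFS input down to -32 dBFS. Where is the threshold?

Let T be the threshold. Output overshoot = (input overshoot)/R, so -32 − T = (-28 − T)/5.
5·(-32 − T) = -28 − T → 4·T = -160 − (-28) = -132.
T = -132/4 = -33 dBFS.

-33 dBFS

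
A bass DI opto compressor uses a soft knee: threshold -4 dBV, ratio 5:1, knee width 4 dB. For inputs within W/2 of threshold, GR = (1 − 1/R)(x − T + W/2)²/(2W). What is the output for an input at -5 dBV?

x − T + W/2 = -5 − (-4) + 2 = 1.
GR = (1 − 1/5) × 1² / 8 = 0.8 × 1 / 8 = 0.1 dB.
Output = -5 − 0.1 = -5.1 dBV.

-5.1 dBV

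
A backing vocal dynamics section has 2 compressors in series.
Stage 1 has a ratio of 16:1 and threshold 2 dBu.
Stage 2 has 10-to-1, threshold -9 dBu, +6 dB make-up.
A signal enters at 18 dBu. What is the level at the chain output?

Stage 1: 16 dB above 2 dBu, reduced 16:1 to 1 dB above → 3 dBu.
Stage 2: overshoot 12 dB → 12/10 = 1.2 dB → -7.8 dBu; +6 dB make-up → -1.8 dBu.

-1.8 dBu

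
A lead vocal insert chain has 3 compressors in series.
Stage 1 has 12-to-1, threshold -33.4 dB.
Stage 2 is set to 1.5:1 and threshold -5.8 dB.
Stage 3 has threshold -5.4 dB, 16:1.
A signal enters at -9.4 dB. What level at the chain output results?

-31.4 dB

Stage 1: 24 dB above -33.4 dB, reduced 12:1 to 2 dB above → -31.4 dB.
Stage 2: below threshold (-31.4 ≤ -5.8); passes unchanged; output -31.4 dB.
Stage 3: -31.4 dB ≤ -5.4 dB, so stage 3 doesn't engage; output -31.4 dB.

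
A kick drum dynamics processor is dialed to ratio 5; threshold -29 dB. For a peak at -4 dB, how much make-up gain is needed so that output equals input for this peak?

The peak compresses to -29 + 25/5 = -24 dB.
To reach -4 dB requires -4 − (-24) = 20 dB of make-up.

20 dB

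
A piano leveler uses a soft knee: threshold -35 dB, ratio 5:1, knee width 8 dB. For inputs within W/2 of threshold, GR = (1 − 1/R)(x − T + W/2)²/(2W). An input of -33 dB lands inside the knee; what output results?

-34.8 dB

x − T + W/2 = -33 − (-35) + 4 = 6.
GR = (1 − 1/5) × 6² / 16 = 0.8 × 36 / 16 = 1.8 dB.
Output = -33 − 1.8 = -34.8 dB.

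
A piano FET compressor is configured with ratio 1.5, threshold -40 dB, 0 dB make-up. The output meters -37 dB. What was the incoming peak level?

-35.5 dB

That's 3 dB above the -40 dB threshold.
Undo the ratio: input overshoot = 3 × 1.5 = 4.5 dB, giving input = -35.5 dB.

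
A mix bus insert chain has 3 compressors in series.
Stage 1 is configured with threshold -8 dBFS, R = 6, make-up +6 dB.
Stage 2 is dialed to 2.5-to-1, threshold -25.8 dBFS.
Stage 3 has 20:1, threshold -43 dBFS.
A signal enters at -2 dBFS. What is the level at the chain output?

-41.644 dBFS

Stage 1: -2 dBFS is 6 dB over -8 dBFS; at 6:1 that becomes 1 dB over, giving -7 dBFS; +6 dB make-up → -1 dBFS.
Stage 2: -1 dBFS is 24.8 dB over -25.8 dBFS; at 2.5:1 that becomes 9.92 dB over, giving -15.88 dBFS.
Stage 3: 27.12 dB above -43 dBFS, reduced 20:1 to 1.356 dB above → -41.644 dBFS.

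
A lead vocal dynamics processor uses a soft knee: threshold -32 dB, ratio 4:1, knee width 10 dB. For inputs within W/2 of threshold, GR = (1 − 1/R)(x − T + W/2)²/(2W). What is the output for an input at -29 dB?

-31.4 dB

x − T + W/2 = -29 − (-32) + 5 = 8.
GR = (1 − 1/4) × 8² / 20 = 0.75 × 64 / 20 = 2.4 dB.
Output = -29 − 2.4 = -31.4 dB.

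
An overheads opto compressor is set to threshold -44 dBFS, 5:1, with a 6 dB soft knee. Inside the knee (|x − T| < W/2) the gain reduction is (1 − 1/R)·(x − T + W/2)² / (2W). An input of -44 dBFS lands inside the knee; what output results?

-44.6 dBFS

x − T + W/2 = -44 − (-44) + 3 = 3.
GR = (1 − 1/5) × 3² / 12 = 0.8 × 9 / 12 = 0.6 dB.
Output = -44 − 0.6 = -44.6 dBFS.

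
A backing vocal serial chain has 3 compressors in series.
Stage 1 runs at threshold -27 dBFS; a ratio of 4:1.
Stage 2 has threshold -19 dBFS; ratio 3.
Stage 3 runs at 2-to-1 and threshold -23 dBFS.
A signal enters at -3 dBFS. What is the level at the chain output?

-22 dBFS

Stage 1: overshoot 24 dB → 24/4 = 6 dB → -21 dBFS.
Stage 2: -21 dBFS ≤ -19 dBFS, so stage 2 doesn't engage; output -21 dBFS.
Stage 3: overshoot 2 dB → 2/2 = 1 dB → -22 dBFS.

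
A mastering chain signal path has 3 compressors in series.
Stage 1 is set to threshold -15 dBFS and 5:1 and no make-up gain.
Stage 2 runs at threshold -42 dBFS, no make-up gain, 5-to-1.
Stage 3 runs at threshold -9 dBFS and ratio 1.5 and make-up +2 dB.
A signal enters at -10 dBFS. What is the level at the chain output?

Stage 1: overshoot 5 dB → 5/5 = 1 dB → -14 dBFS.
Stage 2: 28 dB above -42 dBFS, reduced 5:1 to 5.6 dB above → -36.4 dBFS.
Stage 3: below threshold (-36.4 ≤ -9); passes unchanged; make-up brings it to -34.4 dBFS.

-34.4 dBFS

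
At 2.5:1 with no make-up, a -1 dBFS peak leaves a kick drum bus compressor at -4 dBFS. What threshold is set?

-6 dBFS

Let T be the threshold. Output overshoot = (input overshoot)/R, so -4 − T = (-1 − T)/2.5.
2.5·(-4 − T) = -1 − T → 1.5·T = -10 − (-1) = -9.
T = -9/1.5 = -6 dBFS.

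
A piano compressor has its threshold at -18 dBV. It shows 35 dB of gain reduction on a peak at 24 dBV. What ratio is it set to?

6:1

Input overshoot = 24 − (-18) = 42 dB.
Output overshoot = 42 − 35 = 7 dB.
Ratio = input overshoot / output overshoot = 42 / 7 = 6.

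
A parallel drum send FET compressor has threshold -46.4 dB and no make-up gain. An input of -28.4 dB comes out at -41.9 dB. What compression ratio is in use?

4:1

Input overshoot = -28.4 − (-46.4) = 18 dB; output overshoot = -41.9 − (-46.4) = 4.5 dB.
Ratio = 18 / 4.5 = 4.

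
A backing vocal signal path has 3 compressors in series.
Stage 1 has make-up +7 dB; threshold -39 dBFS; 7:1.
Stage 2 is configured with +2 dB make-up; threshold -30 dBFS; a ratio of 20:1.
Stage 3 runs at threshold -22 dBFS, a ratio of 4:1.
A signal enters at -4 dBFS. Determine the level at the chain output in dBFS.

-27.85 dBFS

Stage 1: -4 dBFS is 35 dB over -39 dBFS; at 7:1 that becomes 5 dB over, giving -34 dBFS; +7 dB make-up → -27 dBFS.
Stage 2: overshoot 3 dB → 3/20 = 0.15 dB → -29.85 dBFS; +2 dB make-up → -27.85 dBFS.
Stage 3: -27.85 dBFS is at or below the -22 dBFS threshold — no compression; output -27.85 dBFS.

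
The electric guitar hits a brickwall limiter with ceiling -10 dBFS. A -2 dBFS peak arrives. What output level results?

At ∞:1, everything above -10 dBFS is held at the ceiling.

-10 dBFS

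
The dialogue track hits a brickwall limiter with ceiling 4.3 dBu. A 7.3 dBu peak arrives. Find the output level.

4.3 dBu

The limiter clamps the peak to its 4.3 dBu ceiling.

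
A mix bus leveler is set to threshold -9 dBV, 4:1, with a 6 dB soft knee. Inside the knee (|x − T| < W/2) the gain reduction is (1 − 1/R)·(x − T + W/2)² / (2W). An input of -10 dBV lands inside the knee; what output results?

x − T + W/2 = -10 − (-9) + 3 = 2.
GR = (1 − 1/4) × 2² / 12 = 0.75 × 4 / 12 = 0.25 dB.
Output = -10 − 0.25 = -10.25 dBV.

-10.25 dBV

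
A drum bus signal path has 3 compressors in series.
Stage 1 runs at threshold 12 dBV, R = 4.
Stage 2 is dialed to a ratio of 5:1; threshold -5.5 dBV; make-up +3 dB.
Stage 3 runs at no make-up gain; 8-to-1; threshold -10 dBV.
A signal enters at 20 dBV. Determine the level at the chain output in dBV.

-8.575 dBV

Stage 1: 20 dBV is 8 dB over 12 dBV; at 4:1 that becomes 2 dB over, giving 14 dBV.
Stage 2: 14 dBV is 19.5 dB over -5.5 dBV; at 5:1 that becomes 3.9 dB over, giving -1.6 dBV; +3 dB make-up → 1.4 dBV.
Stage 3: 1.4 dBV is 11.4 dB over -10 dBV; at 8:1 that becomes 1.425 dB over, giving -8.575 dBV.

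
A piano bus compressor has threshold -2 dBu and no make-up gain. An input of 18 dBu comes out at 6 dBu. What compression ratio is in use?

Input overshoot = 18 − (-2) = 20 dB; output overshoot = 6 − (-2) = 8 dB.
Ratio = 20 / 8 = 2.5.

2.5:1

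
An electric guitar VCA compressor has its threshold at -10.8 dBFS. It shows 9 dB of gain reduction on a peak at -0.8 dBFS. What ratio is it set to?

Input overshoot = -0.8 − (-10.8) = 10 dB.
Output overshoot = 10 − 9 = 1 dB.
Ratio = input overshoot / output overshoot = 10 / 1 = 10.

10:1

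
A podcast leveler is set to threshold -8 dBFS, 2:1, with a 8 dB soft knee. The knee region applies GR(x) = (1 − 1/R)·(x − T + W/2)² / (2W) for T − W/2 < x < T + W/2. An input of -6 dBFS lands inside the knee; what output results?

x − T + W/2 = -6 − (-8) + 4 = 6.
GR = (1 − 1/2) × 6² / 16 = 0.5 × 36 / 16 = 1.125 dB.
Output = -6 − 1.125 = -7.125 dBFS.

-7.125 dBFS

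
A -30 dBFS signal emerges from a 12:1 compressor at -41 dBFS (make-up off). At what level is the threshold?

Gain reduction = -30 − (-41) = 11 dB; output overshoot = GR / (R − 1) = 11 / 11 = 1 dB.
Threshold = output − output overshoot = -41 − 1 = -42 dBFS.

-42 dBFS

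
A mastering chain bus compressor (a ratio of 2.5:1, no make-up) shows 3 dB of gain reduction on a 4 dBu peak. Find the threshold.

Gain reduction = 4 − 1 = 3 dB; output overshoot = GR / (R − 1) = 3 / 1.5 = 2 dB.
Threshold = output − output overshoot = 1 − 2 = -1 dBu.

-1 dBu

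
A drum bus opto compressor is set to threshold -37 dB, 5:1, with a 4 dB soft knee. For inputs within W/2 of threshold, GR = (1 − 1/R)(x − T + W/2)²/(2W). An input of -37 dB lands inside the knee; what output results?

x − T + W/2 = -37 − (-37) + 2 = 2.
GR = (1 − 1/5) × 2² / 8 = 0.8 × 4 / 8 = 0.4 dB.
Output = -37 − 0.4 = -37.4 dB.

-37.4 dB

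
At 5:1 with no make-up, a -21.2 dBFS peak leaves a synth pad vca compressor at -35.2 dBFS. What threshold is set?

Input is 17.5 dB above T (since output overshoot × R = input overshoot: (-35.2 − T)·5 = -21.2 − T gives T = -38.7 dBFS).
Check: -38.7 + (-21.2 − (-38.7))/5 = -38.7 + 3.5 = -35.2 dBFS. ✓

-38.7 dBFS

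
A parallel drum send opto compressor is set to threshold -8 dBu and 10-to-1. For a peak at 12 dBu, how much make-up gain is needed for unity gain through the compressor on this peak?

Overshoot 20 dB → 20/10 = 2 dB after compression, so the compressed level is -8 + 2 = -6 dBu.
Make-up = target − compressed = 12 − (-6) = 18 dB.

18 dB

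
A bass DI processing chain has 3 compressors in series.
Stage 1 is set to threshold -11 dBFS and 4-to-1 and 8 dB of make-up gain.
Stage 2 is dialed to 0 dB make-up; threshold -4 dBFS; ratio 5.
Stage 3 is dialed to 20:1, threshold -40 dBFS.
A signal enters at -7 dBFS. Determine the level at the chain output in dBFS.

-38.18 dBFS

Stage 1: 4 dB above -11 dBFS, reduced 4:1 to 1 dB above → -10 dBFS; +8 dB make-up → -2 dBFS.
Stage 2: overshoot 2 dB → 2/5 = 0.4 dB → -3.6 dBFS.
Stage 3: overshoot 36.4 dB → 36.4/20 = 1.82 dB → -38.18 dBFS.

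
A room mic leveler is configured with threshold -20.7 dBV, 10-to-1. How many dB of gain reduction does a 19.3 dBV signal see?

36 dB

The signal is 40 dB above threshold.
A 10:1 ratio leaves 4 dB of that excess.
So the signal is attenuated by 40 − 4 = 36 dB.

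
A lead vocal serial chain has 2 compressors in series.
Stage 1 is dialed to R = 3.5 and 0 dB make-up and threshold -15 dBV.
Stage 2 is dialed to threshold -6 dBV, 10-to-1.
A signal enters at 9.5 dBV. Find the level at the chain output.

Stage 1: 9.5 dBV is 24.5 dB over -15 dBV; at 3.5:1 that becomes 7 dB over, giving -8 dBV.
Stage 2: below threshold (-8 ≤ -6); passes unchanged; output -8 dBV.

-8 dBV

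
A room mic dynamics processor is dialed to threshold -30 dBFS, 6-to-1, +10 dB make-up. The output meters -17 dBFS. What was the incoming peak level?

Stripping the +10 dB make-up gives -27 dBFS at the gain stage.
Post-compression overshoot = -27 − (-30) = 3 dB.
Undo the ratio: input overshoot = 3 × 6 = 18 dB, giving input = -12 dBFS.

-12 dBFS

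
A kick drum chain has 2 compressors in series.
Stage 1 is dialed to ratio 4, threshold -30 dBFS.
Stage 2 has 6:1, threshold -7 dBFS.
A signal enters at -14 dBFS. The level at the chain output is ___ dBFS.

-26 dBFS

Stage 1: -14 dBFS is 16 dB over -30 dBFS; at 4:1 that becomes 4 dB over, giving -26 dBFS.
Stage 2: -26 dBFS is at or below the -7 dBFS threshold — no compression; output -26 dBFS.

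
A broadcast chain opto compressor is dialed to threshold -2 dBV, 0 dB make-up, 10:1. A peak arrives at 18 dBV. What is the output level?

0 dBV

18 dBV sits 20 dB over threshold.
10:1 compression reduces that to 20/10 = 2 dB over.
So the level is -2 + 2 = 0 dBV.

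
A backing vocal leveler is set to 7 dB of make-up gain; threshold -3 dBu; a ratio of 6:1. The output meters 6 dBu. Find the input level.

Stripping the +7 dB make-up gives -1 dBu at the gain stage.
That's 2 dB above the -3 dBu threshold.
Undo the ratio: input overshoot = 2 × 6 = 12 dB, giving input = 9 dBu.

9 dBu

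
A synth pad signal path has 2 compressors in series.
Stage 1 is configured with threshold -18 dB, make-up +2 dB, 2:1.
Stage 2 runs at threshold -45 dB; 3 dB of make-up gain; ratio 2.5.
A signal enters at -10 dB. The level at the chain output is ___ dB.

Stage 1: 8 dB above -18 dB, reduced 2:1 to 4 dB above → -14 dB; +2 dB make-up → -12 dB.
Stage 2: -12 dB is 33 dB over -45 dB; at 2.5:1 that becomes 13.2 dB over, giving -31.8 dB; +3 dB make-up → -28.8 dB.

-28.8 dB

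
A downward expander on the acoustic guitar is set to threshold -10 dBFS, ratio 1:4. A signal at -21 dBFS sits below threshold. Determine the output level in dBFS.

Below threshold, a 1:4 expander applies gain = (4−1)×(T − x) of attenuation.
(4−1) × 11 = 33 dB, so output = -21 − 33 = -54 dBFS.

-54 dBFS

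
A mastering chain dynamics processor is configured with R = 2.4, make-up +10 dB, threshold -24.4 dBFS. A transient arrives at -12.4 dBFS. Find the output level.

-9.4 dBFS

Overshoot: -12.4 − (-24.4) = 12 dB.
The 12 dB excess becomes 5 dB after 2.4:1 reduction.
So the level is -24.4 + 5 = -19.4 dBFS; make-up adds 10 dB, giving -9.4 dBFS.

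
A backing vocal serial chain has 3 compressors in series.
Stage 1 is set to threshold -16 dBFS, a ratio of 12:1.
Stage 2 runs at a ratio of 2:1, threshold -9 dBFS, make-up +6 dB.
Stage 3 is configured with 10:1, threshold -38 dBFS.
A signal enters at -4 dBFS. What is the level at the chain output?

Stage 1: 12 dB above -16 dBFS, reduced 12:1 to 1 dB above → -15 dBFS.
Stage 2: below threshold (-15 ≤ -9); passes unchanged; make-up brings it to -9 dBFS.
Stage 3: 29 dB above -38 dBFS, reduced 10:1 to 2.9 dB above → -35.1 dBFS.

-35.1 dBFS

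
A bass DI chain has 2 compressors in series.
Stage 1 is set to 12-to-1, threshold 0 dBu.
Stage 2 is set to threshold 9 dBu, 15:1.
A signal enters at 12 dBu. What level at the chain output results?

Stage 1: 12 dBu is 12 dB over 0 dBu; at 12:1 that becomes 1 dB over, giving 1 dBu.
Stage 2: below threshold (1 ≤ 9); passes unchanged; output 1 dBu.

1 dBu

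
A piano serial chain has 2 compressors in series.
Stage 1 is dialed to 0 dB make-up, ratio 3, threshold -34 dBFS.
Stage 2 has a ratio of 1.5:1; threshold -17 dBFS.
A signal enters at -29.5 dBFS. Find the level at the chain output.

Stage 1: -29.5 dBFS is 4.5 dB over -34 dBFS; at 3:1 that becomes 1.5 dB over, giving -32.5 dBFS.
Stage 2: below threshold (-32.5 ≤ -17); passes unchanged; output -32.5 dBFS.

-32.5 dBFS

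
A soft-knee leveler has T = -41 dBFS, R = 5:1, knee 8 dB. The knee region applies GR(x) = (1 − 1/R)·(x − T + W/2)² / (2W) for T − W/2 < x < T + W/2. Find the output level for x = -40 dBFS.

x − T + W/2 = -40 − (-41) + 4 = 5.
GR = (1 − 1/5) × 5² / 16 = 0.8 × 25 / 16 = 1.25 dB.
Output = -40 − 1.25 = -41.25 dBFS.

-41.25 dBFS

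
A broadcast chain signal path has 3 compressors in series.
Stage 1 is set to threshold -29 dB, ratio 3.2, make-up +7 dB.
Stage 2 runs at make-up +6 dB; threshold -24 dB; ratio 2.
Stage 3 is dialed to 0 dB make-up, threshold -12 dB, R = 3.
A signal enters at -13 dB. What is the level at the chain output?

-14.5 dB

Stage 1: 16 dB above -29 dB, reduced 3.2:1 to 5 dB above → -24 dB; +7 dB make-up → -17 dB.
Stage 2: -17 dB is 7 dB over -24 dB; at 2:1 that becomes 3.5 dB over, giving -20.5 dB; +6 dB make-up → -14.5 dB.
Stage 3: -14.5 dB is at or below the -12 dB threshold — no compression; output -14.5 dB.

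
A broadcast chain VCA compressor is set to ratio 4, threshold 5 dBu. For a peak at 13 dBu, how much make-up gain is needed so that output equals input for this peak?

6 dB

Overshoot 8 dB → 8/4 = 2 dB after compression, so the compressed level is 5 + 2 = 7 dBu.
Make-up = target − compressed = 13 − 7 = 6 dB.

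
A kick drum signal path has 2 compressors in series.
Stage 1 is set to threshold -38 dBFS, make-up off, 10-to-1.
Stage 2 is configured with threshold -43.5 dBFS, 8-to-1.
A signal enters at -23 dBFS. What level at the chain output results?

Stage 1: overshoot 15 dB → 15/10 = 1.5 dB → -36.5 dBFS.
Stage 2: -36.5 dBFS is 7 dB over -43.5 dBFS; at 8:1 that becomes 0.875 dB over, giving -42.625 dBFS.

-42.625 dBFS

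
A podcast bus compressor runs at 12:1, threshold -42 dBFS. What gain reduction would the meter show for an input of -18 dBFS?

Overshoot = -18 − (-42) = 24 dB.
At 12:1, output sits 24/12 = 2 dB above threshold.
So the signal is attenuated by 24 − 2 = 22 dB.

22 dB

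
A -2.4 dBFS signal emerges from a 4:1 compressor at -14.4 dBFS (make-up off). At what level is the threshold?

-18.4 dBFS

Let T be the threshold. Output overshoot = (input overshoot)/R, so -14.4 − T = (-2.4 − T)/4.
4·(-14.4 − T) = -2.4 − T → 3·T = -57.6 − (-2.4) = -55.2.
T = -55.2/3 = -18.4 dBFS.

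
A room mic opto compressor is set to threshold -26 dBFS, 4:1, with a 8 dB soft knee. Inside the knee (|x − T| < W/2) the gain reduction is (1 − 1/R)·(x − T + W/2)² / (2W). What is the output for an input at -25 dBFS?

x − T + W/2 = -25 − (-26) + 4 = 5.
GR = (1 − 1/4) × 5² / 16 = 0.75 × 25 / 16 = 1.171875 dB.
Output = -25 − 1.171875 = -26.171875 dBFS.

-26.171875 dBFS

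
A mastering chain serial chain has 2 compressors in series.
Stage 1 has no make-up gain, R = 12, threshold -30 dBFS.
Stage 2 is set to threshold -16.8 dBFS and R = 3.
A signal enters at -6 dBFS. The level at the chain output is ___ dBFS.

Stage 1: overshoot 24 dB → 24/12 = 2 dB → -28 dBFS.
Stage 2: below threshold (-28 ≤ -16.8); passes unchanged; output -28 dBFS.

-28 dBFS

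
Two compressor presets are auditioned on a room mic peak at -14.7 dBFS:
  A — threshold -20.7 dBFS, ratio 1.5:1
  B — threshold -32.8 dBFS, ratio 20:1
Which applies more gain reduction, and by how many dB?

B, by 15.195 dB

A: overshoot 6 dB → output overshoot 4 dB → GR 2 dB.
B: overshoot 18.1 dB → output overshoot 0.905 dB → GR 17.195 dB.
B applies 15.195 dB more gain reduction.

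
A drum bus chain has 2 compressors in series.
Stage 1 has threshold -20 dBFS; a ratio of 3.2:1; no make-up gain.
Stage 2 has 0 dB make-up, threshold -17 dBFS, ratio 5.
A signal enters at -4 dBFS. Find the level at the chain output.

Stage 1: 16 dB above -20 dBFS, reduced 3.2:1 to 5 dB above → -15 dBFS.
Stage 2: overshoot 2 dB → 2/5 = 0.4 dB → -16.6 dBFS.

-16.6 dBFS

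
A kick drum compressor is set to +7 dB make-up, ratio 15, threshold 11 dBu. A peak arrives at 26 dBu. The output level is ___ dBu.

19 dBu

Overshoot: 26 − 11 = 15 dB.
15:1 compression reduces that to 15/15 = 1 dB over.
That puts the output at 12 dBu; make-up adds 7 dB, giving 19 dBu.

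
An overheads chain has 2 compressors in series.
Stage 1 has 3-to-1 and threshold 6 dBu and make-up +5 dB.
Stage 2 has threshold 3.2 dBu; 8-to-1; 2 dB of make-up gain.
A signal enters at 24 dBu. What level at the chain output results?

Stage 1: overshoot 18 dB → 18/3 = 6 dB → 12 dBu; +5 dB make-up → 17 dBu.
Stage 2: overshoot 13.8 dB → 13.8/8 = 1.725 dB → 4.925 dBu; +2 dB make-up → 6.925 dBu.

6.925 dBu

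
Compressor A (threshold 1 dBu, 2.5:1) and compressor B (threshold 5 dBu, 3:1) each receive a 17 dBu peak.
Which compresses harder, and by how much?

A: GR = 16 − 16/2.5 = 9.6 dB.
B: GR = 12 − 12/3 = 8 dB.
A reduces 1.6 dB more.

A, by 1.6 dB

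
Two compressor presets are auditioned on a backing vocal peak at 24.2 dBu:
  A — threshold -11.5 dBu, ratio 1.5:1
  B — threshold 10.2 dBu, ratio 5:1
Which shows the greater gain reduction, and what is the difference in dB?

A: GR = 35.7 − 35.7/1.5 = 11.9 dB.
B: GR = 14 − 14/5 = 11.2 dB.
A reduces 0.7 dB more.

A, by 0.7 dB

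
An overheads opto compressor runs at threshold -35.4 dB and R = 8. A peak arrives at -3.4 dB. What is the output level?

Overshoot: -3.4 − (-35.4) = 32 dB.
At 8:1 the overshoot is divided by 8, leaving 4 dB above threshold.
So the level is -35.4 + 4 = -31.4 dB.

-31.4 dB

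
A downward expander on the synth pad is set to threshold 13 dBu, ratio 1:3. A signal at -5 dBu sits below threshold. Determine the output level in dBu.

-41 dBu

The input is 18 dB below the 13 dBu threshold.
A 1:3 expander multiplies undershoot by 3: 18 × 3 = 54 dB below threshold.
Output = 13 − 54 = -41 dBu.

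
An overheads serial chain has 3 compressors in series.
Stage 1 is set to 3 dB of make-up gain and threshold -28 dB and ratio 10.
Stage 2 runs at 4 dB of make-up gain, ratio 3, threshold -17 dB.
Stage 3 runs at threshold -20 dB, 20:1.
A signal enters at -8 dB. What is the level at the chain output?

Stage 1: 20 dB above -28 dB, reduced 10:1 to 2 dB above → -26 dB; +3 dB make-up → -23 dB.
Stage 2: below threshold (-23 ≤ -17); passes unchanged; make-up brings it to -19 dB.
Stage 3: 1 dB above -20 dB, reduced 20:1 to 0.05 dB above → -19.95 dB.

-19.95 dB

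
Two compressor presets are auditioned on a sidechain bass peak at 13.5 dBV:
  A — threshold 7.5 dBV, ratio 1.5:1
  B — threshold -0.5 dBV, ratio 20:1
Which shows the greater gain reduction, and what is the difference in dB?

B, by 11.3 dB

A: 6 dB over, compressed to 4 dB over, so 2 dB of GR.
B: 14 dB over, compressed to 0.7 dB over, so 13.3 dB of GR.
B reduces 11.3 dB more.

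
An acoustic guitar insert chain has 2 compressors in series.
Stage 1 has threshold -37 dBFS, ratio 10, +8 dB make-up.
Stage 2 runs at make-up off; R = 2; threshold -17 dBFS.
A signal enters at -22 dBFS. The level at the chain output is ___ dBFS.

Stage 1: 15 dB above -37 dBFS, reduced 10:1 to 1.5 dB above → -35.5 dBFS; +8 dB make-up → -27.5 dBFS.
Stage 2: below threshold (-27.5 ≤ -17); passes unchanged; output -27.5 dBFS.

-27.5 dBFS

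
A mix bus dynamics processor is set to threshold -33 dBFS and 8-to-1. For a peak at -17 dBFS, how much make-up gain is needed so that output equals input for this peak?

The peak compresses to -33 + 16/8 = -31 dBFS.
To reach -17 dBFS requires -17 − (-31) = 14 dB of make-up.

14 dB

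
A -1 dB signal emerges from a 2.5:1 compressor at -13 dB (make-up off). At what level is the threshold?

Let T be the threshold. Output overshoot = (input overshoot)/R, so -13 − T = (-1 − T)/2.5.
2.5·(-13 − T) = -1 − T → 1.5·T = -32.5 − (-1) = -31.5.
T = -31.5/1.5 = -21 dB.

-21 dB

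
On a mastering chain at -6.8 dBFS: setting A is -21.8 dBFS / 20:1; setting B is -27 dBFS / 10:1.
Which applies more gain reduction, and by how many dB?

B, by 3.93 dB

A: 15 dB over, compressed to 0.75 dB over, so 14.25 dB of GR.
B: 20.2 dB over, compressed to 2.02 dB over, so 18.18 dB of GR.
Difference: 3.93 dB in favour of B.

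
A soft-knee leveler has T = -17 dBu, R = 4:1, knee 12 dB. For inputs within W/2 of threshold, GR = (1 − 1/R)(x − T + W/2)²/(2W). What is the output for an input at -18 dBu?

-18.78125 dBu

x − T + W/2 = -18 − (-17) + 6 = 5.
GR = (1 − 1/4) × 5² / 24 = 0.75 × 25 / 24 = 0.78125 dB.
Output = -18 − 0.78125 = -18.78125 dBu.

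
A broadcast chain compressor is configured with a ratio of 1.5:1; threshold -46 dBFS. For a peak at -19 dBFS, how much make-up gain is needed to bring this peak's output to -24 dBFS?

Overshoot 27 dB → 27/1.5 = 18 dB after compression, so the compressed level is -46 + 18 = -28 dBFS.
Make-up = target − compressed = -24 − (-28) = 4 dB.

4 dB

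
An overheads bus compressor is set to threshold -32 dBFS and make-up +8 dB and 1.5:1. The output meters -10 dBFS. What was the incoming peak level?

Stripping the +8 dB make-up gives -18 dBFS at the gain stage.
The compressed level sits -18 − (-32) = 14 dB over threshold.
Undo the ratio: input overshoot = 14 × 1.5 = 21 dB, giving input = -11 dBFS.

-11 dBFS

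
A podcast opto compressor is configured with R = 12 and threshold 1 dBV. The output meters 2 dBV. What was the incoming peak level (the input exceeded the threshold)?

13 dBV

That's 1 dB above the 1 dBV threshold.
Input overshoot = R × output overshoot = 12 dB → input = 1 + 12 = 13 dBV.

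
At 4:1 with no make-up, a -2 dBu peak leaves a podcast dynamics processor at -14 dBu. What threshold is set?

-18 dBu

Gain reduction = -2 − (-14) = 12 dB; output overshoot = GR / (R − 1) = 12 / 3 = 4 dB.
Threshold = output − output overshoot = -14 − 4 = -18 dBu.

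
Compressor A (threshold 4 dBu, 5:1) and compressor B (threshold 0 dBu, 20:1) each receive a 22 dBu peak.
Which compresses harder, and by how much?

A: overshoot 18 dB → output overshoot 3.6 dB → GR 14.4 dB.
B: overshoot 22 dB → output overshoot 1.1 dB → GR 20.9 dB.
Difference: 6.5 dB in favour of B.

B, by 6.5 dB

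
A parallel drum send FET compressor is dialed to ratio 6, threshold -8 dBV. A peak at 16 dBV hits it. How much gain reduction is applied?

16 dBV exceeds the threshold by 24 dB.
A 6:1 ratio leaves 4 dB of that excess.
So the signal is attenuated by 24 − 4 = 20 dB.

20 dB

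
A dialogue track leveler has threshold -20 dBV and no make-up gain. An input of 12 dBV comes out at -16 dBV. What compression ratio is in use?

Input overshoot = 12 − (-20) = 32 dB; output overshoot = -16 − (-20) = 4 dB.
Ratio = 32 / 4 = 8.

8:1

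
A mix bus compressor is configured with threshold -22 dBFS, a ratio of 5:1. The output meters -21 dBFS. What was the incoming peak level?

Post-compression overshoot = -21 − (-22) = 1 dB.
Before 5:1 compression the overshoot was 1 × 5 = 5 dB, so input = -22 + 5 = -17 dBFS.

-17 dBFS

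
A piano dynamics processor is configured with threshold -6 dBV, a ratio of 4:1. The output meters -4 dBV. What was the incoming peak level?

2 dBV

That's 2 dB above the -6 dBV threshold.
Before 4:1 compression the overshoot was 2 × 4 = 8 dB, so input = -6 + 8 = 2 dBV.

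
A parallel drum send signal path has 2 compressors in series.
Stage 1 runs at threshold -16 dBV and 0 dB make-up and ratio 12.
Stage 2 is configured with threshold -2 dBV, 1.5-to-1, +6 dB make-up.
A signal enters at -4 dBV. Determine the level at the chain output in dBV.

Stage 1: overshoot 12 dB → 12/12 = 1 dB → -15 dBV.
Stage 2: -15 dBV is at or below the -2 dBV threshold — no compression; make-up brings it to -9 dBV.

-9 dBV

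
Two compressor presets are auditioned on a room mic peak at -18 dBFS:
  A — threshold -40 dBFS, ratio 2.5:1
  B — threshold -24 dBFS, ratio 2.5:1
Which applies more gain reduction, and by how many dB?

A, by 9.6 dB

A: GR = 22 − 22/2.5 = 13.2 dB.
B: GR = 6 − 6/2.5 = 3.6 dB.
A applies 9.6 dB more gain reduction.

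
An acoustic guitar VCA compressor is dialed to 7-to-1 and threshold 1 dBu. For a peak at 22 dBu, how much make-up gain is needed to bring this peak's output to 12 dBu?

8 dB

Without make-up, output = threshold + overshoot/7 = 1 + 3 = 4 dBu.
Gap to target: 8 dB.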